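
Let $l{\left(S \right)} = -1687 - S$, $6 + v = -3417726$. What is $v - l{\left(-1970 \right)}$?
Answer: $-3418015$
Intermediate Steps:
$v = -3417732$ ($v = -6 - 3417726 = -3417732$)
$v - l{\left(-1970 \right)} = -3417732 - \left(-1687 - -1970\right) = -3417732 - \left(-1687 + 1970\right) = -3417732 - 283 = -3418015$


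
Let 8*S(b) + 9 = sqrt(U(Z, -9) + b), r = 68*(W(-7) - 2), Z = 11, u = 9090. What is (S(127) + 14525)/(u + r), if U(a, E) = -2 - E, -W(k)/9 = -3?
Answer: 116191/86320 + sqrt(134)/86320 ≈ 1.3462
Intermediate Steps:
W(k) = 27 (W(k) = -9*(-3) = 27)
r = 1700 (r = 68*(27 - 2) = 68*25 = 1700)
S(b) = -9/8 + sqrt(7 + b)/8 (S(b) = -9/8 + sqrt((-2 - 1*(-9)) + b)/8 = -9/8 + sqrt((-2 + 9) + b)/8 = -9/8 + sqrt(7 + b)/8)
(S(127) + 14525)/(u + r) = ((-9/8 + sqrt(7 + 127)/8) + 14525)/(9090 + 1700) = ((-9/8 + sqrt(134)/8) + 14525)/10790 = (116191/8 + sqrt(134)/8)*(1/10790) = 116191/86320 + sqrt(134)/86320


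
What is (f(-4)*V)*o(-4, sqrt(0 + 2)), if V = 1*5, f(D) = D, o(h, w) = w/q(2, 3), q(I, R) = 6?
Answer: -10*sqrt(2)/3 ≈ -4.7140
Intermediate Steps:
o(h, w) = w/6
V = 5
(f(-4)*V)*o(-4, sqrt(0 + 2)) = (-4*5)*(sqrt(0 + 2)/6) = -10*sqrt(2)/3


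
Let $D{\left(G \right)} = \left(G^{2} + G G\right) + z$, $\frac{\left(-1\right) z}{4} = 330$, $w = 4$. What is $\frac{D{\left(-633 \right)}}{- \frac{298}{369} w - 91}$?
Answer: $- \frac{295221402}{34771} \approx -8490.5$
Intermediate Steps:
$z = -1320$ ($z = \left(-4\right) 330 = -1320$)
$D{\left(G \right)} = -1320 + 2 G^{2}$ ($D{\left(G \right)} = \left(G^{2} + G G\right) - 1320 = \left(G^{2} + G^{2}\right) - 1320 = 2 G^{2} - 1320 = -1320 + 2 G^{2}$)
$\frac{D{\left(-633 \right)}}{- \frac{298}{369} w - 91} = \frac{-1320 + 2 \left(-633\right)^{2}}{- \frac{298}{369} \cdot 4 - 91} = \frac{-1320 + 2 \cdot 400689}{\left(-298\right) \frac{1}{369} \cdot 4 - 91} = \frac{-1320 + 801378}{\left(- \frac{298}{369}\right) 4 - 91} = \frac{800058}{- \frac{1192}{369} - 91} = \frac{800058}{- \frac{34771}{369}} = 800058 \left(- \frac{369}{34771}\right) = - \frac{295221402}{34771}$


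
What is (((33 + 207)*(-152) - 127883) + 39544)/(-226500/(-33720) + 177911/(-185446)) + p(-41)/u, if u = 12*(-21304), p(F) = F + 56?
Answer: -277137719690683187/12783948119072 ≈ -21679.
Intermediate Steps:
p(F) = 56 + F
u = -255648
(((33 + 207)*(-152) - 127883) + 39544)/(-226500/(-33720) + 177911/(-185446)) + p(-41)/u = (((33 + 207)*(-152) - 127883) + 39544)/(-226500/(-33720) + 177911/(-185446)) + (56 - 41)/(-255648) = ((240*(-152) - 127883) + 39544)/(-226500*(-1/33720) + 177911*(-1/185446)) + 15*(-1/255648) = ((-36480 - 127883) + 39544)/(3775/562 - 177911/185446) - 5/85216 = (-164363 + 39544)/(150018167/26055163) - 5/85216 = -124819*26055163/150018167 - 5/85216 = -3252179390497/150018167 - 5/85216 = -277137719690683187/12783948119072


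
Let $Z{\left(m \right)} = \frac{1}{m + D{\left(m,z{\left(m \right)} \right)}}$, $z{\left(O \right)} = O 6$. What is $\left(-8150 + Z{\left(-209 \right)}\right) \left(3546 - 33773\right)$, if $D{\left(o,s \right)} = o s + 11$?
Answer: $\frac{64516121864173}{261888} \approx 2.4635 \cdot 10^{8}$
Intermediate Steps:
$z{\left(O \right)} = 6 O$
$D{\left(o,s \right)} = 11 + o s$
$Z{\left(m \right)} = \frac{1}{11 + m + 6 m^{2}}$ ($Z{\left(m \right)} = \frac{1}{m + \left(11 + m 6 m\right)} = \frac{1}{m + \left(11 + 6 m^{2}\right)} = \frac{1}{11 + m + 6 m^{2}}$)
$\left(-8150 + Z{\left(-209 \right)}\right) \left(3546 - 33773\right) = \left(-8150 + \frac{1}{11 - 209 + 6 \left(-209\right)^{2}}\right) \left(3546 - 33773\right) = \left(-8150 + \frac{1}{11 - 209 + 6 \cdot 43681}\right) \left(-30227\right) = \left(-8150 + \frac{1}{11 - 209 + 262086}\right) \left(-30227\right) = \left(-8150 + \frac{1}{261888}\right) \left(-30227\right) = \left(- \frac{2134387199}{261888}\right) \left(-30227\right) = \frac{64516121864173}{261888}$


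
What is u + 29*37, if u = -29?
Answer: 1044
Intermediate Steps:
u + 29*37 = -29 + 29*37 = -29 + 1073 = 1044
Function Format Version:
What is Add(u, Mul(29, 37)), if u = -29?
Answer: 1044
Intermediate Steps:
Add(u, Mul(29, 37)) = Add(-29, Mul(29, 37)) = Add(-29, 1073) = 1044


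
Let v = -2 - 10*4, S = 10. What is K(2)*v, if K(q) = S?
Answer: -420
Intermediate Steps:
K(q) = 10
v = -42 (v = -2 - 40 = -42)
K(2)*v = 10*(-42) = -420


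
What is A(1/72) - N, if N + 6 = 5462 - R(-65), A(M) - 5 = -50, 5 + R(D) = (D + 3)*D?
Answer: -1476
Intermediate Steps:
R(D) = -5 + D*(3 + D) (R(D) = -5 + (D + 3)*D = -5 + (3 + D)*D = -5 + D*(3 + D))
A(M) = -45 (A(M) = 5 - 50 = -45)
N = 1431 (N = -6 + (5462 - (-5 + (-65)² + 3*(-65))) = -6 + (5462 - (-5 + 4225 - 195)) = -6 + (5462 - 1*4025) = -6 + (5462 - 4025) = -6 + 1437 = 1431)
A(1/72) - N = -45 - 1*1431 = -45 - 1431 = -1476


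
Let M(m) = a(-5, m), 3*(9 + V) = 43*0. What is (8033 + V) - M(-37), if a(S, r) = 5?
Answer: 8019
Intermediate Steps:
V = -9 (V = -9 + (43*0)/3 = -9 + (1/3)*0 = -9 + 0 = -9)
M(m) = 5
(8033 + V) - M(-37) = (8033 - 9) - 1*5 = 8024 - 5 = 8019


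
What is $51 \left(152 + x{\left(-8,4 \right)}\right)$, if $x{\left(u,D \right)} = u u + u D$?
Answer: $9384$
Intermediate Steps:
$x{\left(u,D \right)} = u^{2} + D u$
$51 \left(152 + x{\left(-8,4 \right)}\right) = 51 \left(152 - 8 \left(4 - 8\right)\right) = 51 \left(152 - -32\right) = 51 \left(152 + 32\right) = 51 \cdot 184 = 9384$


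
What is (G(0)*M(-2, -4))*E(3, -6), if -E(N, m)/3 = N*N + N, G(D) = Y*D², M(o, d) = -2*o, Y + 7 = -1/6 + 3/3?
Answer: 0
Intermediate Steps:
Y = -37/6 (Y = -7 + (-1/6 + 3/3) = -7 + (-1*⅙ + 3*(⅓)) = -7 + (-⅙ + 1) = -7 + ⅚ = -37/6 ≈ -6.1667)
G(D) = -37*D²/6
E(N, m) = -3*N - 3*N² (E(N, m) = -3*(N*N + N) = -3*(N² + N) = -3*(N + N²) = -3*N - 3*N²)
(G(0)*M(-2, -4))*E(3, -6) = ((-37/6*0²)*(-2*(-2)))*(-3*3*(1 + 3)) = (-37/6*0*4)*(-3*3*4) = (0*4)*(-36) = 0*(-36) = 0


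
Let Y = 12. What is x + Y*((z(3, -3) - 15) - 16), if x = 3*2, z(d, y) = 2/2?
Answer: -354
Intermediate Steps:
z(d, y) = 1 (z(d, y) = 2*(1/2) = 1)
x = 6
x + Y*((z(3, -3) - 15) - 16) = 6 + 12*((1 - 15) - 16) = 6 + 12*(-14 - 16) = 6 + 12*(-30) = 6 - 360 = -354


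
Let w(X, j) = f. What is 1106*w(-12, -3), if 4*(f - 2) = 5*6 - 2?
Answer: 9954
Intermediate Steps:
f = 9 (f = 2 + (5*6 - 2)/4 = 2 + (30 - 2)/4 = 2 + (1/4)*28 = 2 + 7 = 9)
w(X, j) = 9
1106*w(-12, -3) = 1106*9 = 9954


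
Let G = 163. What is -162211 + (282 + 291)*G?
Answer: -68812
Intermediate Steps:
-162211 + (282 + 291)*G = -162211 + (282 + 291)*163 = -162211 + 573*163 = -162211 + 93399 = -68812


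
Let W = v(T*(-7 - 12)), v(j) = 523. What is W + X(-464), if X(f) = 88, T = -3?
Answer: 611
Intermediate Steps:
W = 523
W + X(-464) = 523 + 88 = 611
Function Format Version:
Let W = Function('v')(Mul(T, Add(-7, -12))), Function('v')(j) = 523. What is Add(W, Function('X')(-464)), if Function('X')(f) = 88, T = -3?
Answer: 611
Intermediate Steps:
W = 523
Add(W, Function('X')(-464)) = Add(523, 88) = 611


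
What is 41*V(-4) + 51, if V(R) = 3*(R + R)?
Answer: -933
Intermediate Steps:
V(R) = 6*R (V(R) = 3*(2*R) = 6*R)
41*V(-4) + 51 = 41*(6*(-4)) + 51 = 41*(-24) + 51 = -984 + 51 = -933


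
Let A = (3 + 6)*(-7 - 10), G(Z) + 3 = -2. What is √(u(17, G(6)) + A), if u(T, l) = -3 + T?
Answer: I*√139 ≈ 11.79*I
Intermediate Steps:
G(Z) = -5 (G(Z) = -3 - 2 = -5)
A = -153 (A = 9*(-17) = -153)
√(u(17, G(6)) + A) = √((-3 + 17) - 153) = √(14 - 153) = √(-139) = I*√139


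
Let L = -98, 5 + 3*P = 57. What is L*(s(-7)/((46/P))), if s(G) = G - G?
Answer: 0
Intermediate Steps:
s(G) = 0
P = 52/3 (P = -5/3 + (1/3)*57 = -5/3 + 19 = 52/3 ≈ 17.333)
L*(s(-7)/((46/P))) = -0/(46/(52/3)) = -0/(46*(3/52)) = -0/69/26 = -0*26/69 = -98*0 = 0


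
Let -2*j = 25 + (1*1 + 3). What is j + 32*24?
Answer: 1507/2 ≈ 753.50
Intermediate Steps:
j = -29/2 (j = -(25 + (1*1 + 3))/2 = -(25 + (1 + 3))/2 = -(25 + 4)/2 = -½*29 = -29/2 ≈ -14.500)
j + 32*24 = -29/2 + 32*24 = -29/2 + 768 = 1507/2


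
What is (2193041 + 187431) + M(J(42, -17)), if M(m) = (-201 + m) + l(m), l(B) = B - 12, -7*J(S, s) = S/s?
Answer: 40464415/17 ≈ 2.3803e+6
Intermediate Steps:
J(S, s) = -S/(7*s)
l(B) = -12 + B
M(m) = -213 + 2*m (M(m) = (-201 + m) + (-12 + m) = -213 + 2*m)
(2193041 + 187431) + M(J(42, -17)) = (2193041 + 187431) + (-213 + 2*(-⅐*42/(-17))) = 2380472 + (-213 + 2*(-⅐*42*(-1/17))) = 2380472 + (-213 + 2*(6/17)) = 2380472 + (-213 + 12/17) = 2380472 - 3609/17 = 40464415/17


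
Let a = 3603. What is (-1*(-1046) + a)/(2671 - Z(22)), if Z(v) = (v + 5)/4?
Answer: 18596/10657 ≈ 1.7450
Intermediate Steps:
Z(v) = 5/4 + v/4 (Z(v) = (5 + v)*(1/4) = 5/4 + v/4)
(-1*(-1046) + a)/(2671 - Z(22)) = (-1*(-1046) + 3603)/(2671 - (5/4 + (1/4)*22)) = (1046 + 3603)/(2671 - (5/4 + 11/2)) = 4649/(2671 - 1*27/4) = 4649/(2671 - 27/4) = 4649/(10657/4) = 4649*(4/10657) = 18596/10657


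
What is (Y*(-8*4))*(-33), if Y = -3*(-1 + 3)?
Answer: -6336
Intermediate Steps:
Y = -6 (Y = -3*2 = -6)
(Y*(-8*4))*(-33) = -(-48)*4*(-33) = -6*(-32)*(-33) = 192*(-33) = -6336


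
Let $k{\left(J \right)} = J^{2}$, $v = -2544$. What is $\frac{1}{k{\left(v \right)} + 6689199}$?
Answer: $\frac{1}{13161135} \approx 7.5981 \cdot 10^{-8}$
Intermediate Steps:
$\frac{1}{k{\left(v \right)} + 6689199} = \frac{1}{\left(-2544\right)^{2} + 6689199} = \frac{1}{6471936 + 6689199} = \frac{1}{13161135}$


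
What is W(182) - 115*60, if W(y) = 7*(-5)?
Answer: -6935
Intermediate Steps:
W(y) = -35
W(182) - 115*60 = -35 - 115*60 = -35 - 6900 = -6935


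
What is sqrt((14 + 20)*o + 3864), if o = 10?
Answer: 2*sqrt(1051) ≈ 64.838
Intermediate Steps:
sqrt((14 + 20)*o + 3864) = sqrt((14 + 20)*10 + 3864) = sqrt(34*10 + 3864) = sqrt(340 + 3864) = sqrt(4204) = 2*sqrt(1051)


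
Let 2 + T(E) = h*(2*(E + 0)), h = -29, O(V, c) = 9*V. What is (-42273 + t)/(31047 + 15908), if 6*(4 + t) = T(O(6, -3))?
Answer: -128398/140865 ≈ -0.91150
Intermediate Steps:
T(E) = -2 - 58*E (T(E) = -2 - 58*(E + 0) = -2 - 58*E)
t = -1579/3 (t = -4 + (-2 - 522*6)/6 = -4 + (-2 - 58*54)/6 = -4 + (-2 - 3132)/6 = -4 + (⅙)*(-3134) = -4 - 1567/3 = -1579/3 ≈ -526.33)
(-42273 + t)/(31047 + 15908) = (-42273 - 1579/3)/(31047 + 15908) = -128398/3/46955 = -128398/3*1/46955 = -128398/140865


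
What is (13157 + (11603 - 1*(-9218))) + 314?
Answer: 34292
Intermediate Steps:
(13157 + (11603 - 1*(-9218))) + 314 = (13157 + (11603 + 9218)) + 314 = (13157 + 20821) + 314 = 33978 + 314 = 34292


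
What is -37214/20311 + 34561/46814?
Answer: -1040167725/950839154 ≈ -1.0939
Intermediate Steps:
-37214/20311 + 34561/46814 = -1040167725/950839154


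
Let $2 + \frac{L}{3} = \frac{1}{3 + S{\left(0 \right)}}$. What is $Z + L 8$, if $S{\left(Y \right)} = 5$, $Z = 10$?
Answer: $-35$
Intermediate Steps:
$L = - \frac{45}{8}$ ($L = -6 + \frac{3}{3 + 5} = -6 + \frac{3}{8} = - \frac{45}{8} \approx -5.625$)
$Z + L 8 = 10 - 45 = -35$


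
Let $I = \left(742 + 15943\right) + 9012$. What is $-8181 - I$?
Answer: $-33878$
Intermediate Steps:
$I = 25697$ ($I = 16685 + 9012 = 25697$)
$-8181 - I = -8181 - 25697 = -33878$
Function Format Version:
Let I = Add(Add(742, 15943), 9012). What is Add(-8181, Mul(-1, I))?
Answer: -33878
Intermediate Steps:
I = 25697 (I = Add(16685, 9012) = 25697)
Add(-8181, Mul(-1, I)) = Add(-8181, Mul(-1, 25697)) = Add(-8181, -25697) = -33878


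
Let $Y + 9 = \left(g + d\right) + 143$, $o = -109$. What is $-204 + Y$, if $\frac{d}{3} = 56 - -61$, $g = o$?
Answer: $172$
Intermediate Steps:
$g = -109$
$d = 351$ ($d = 3 \left(56 - -61\right) = 3 \left(56 + 61\right) = 3 \cdot 117 = 351$)
$Y = 376$ ($Y = -9 + \left(\left(-109 + 351\right) + 143\right) = -9 + \left(242 + 143\right) = -9 + 385 = 376$)
$-204 + Y = -204 + 376 = 172$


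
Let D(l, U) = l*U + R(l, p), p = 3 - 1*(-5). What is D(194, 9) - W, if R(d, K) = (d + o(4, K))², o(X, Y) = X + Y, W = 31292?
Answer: 12890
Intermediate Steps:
p = 8 (p = 3 + 5 = 8)
R(d, K) = (4 + K + d)² (R(d, K) = (d + (4 + K))² = (4 + K + d)²)
D(l, U) = (12 + l)² + U*l (D(l, U) = l*U + (4 + 8 + l)² = U*l + (12 + l)² = (12 + l)² + U*l)
D(194, 9) - W = ((12 + 194)² + 9*194) - 1*31292 = (206² + 1746) - 31292 = (42436 + 1746) - 31292 = 44182 - 31292 = 12890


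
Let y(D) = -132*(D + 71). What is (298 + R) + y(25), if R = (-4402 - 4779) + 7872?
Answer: -13683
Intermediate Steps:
y(D) = -9372 - 132*D (y(D) = -132*(71 + D) = -9372 - 132*D)
R = -1309 (R = -9181 + 7872 = -1309)
(298 + R) + y(25) = (298 - 1309) + (-9372 - 132*25) = -1011 + (-9372 - 3300) = -1011 - 12672 = -13683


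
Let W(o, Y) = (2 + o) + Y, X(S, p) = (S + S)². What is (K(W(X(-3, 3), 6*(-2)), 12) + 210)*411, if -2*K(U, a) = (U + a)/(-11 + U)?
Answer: 428947/5 ≈ 85789.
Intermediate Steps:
X(S, p) = 4*S² (X(S, p) = (2*S)² = 4*S²)
W(o, Y) = 2 + Y + o
K(U, a) = -(U + a)/(2*(-11 + U))
(K(W(X(-3, 3), 6*(-2)), 12) + 210)*411 = ((-(2 + 6*(-2) + 4*(-3)²) - 1*12)/(2*(-11 + (2 + 6*(-2) + 4*(-3)²))) + 210)*411 = ((-(2 - 12 + 4*9) - 12)/(2*(-11 + (2 - 12 + 4*9))) + 210)*411 = ((-(2 - 12 + 36) - 12)/(2*(-11 + (2 - 12 + 36))) + 210)*411 = ((-1*26 - 12)/(2*(-11 + 26)) + 210)*411 = ((½)*(-26 - 12)/15 + 210)*411 = ((½)*(1/15)*(-38) + 210)*411 = (-19/15 + 210)*411 = (3131/15)*411 = 428947/5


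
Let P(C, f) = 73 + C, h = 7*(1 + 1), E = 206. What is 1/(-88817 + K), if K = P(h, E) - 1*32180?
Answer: -1/120910 ≈ -8.2706e-6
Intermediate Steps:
h = 14 (h = 7*2 = 14)
K = -32093 (K = (73 + 14) - 1*32180 = 87 - 32180 = -32093)
1/(-88817 + K) = 1/(-88817 - 32093) = 1/(-120910) = -1/120910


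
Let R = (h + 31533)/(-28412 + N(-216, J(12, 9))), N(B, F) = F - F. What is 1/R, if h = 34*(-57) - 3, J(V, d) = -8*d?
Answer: -7103/7398 ≈ -0.96012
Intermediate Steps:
N(B, F) = 0
h = -1941 (h = -1938 - 3 = -1941)
R = -7398/7103 (R = (-1941 + 31533)/(-28412 + 0) = 29592/(-28412) = 29592*(-1/28412) = -7398/7103 ≈ -1.0415)
1/R = 1/(-7398/7103) = -7103/7398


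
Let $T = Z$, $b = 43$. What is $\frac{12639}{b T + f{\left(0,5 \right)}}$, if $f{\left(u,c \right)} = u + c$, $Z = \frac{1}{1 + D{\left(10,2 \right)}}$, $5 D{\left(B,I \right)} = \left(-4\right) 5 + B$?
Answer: $- \frac{12639}{38} \approx -332.61$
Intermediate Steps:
$D{\left(B,I \right)} = -4 + \frac{B}{5}$ ($D{\left(B,I \right)} = \frac{\left(-4\right) 5 + B}{5} = \frac{-20 + B}{5} = -4 + \frac{B}{5}$)
$Z = -1$ ($Z = \frac{1}{1 + \left(-4 + \frac{1}{5} \cdot 10\right)} = \frac{1}{1 + \left(-4 + 2\right)} = \frac{1}{1 - 2} = \frac{1}{-1} = -1$)
$T = -1$
$f{\left(u,c \right)} = c + u$
$\frac{12639}{b T + f{\left(0,5 \right)}} = \frac{12639}{43 \left(-1\right) + \left(5 + 0\right)} = \frac{12639}{-43 + 5} = \frac{12639}{-38} = 12639 \left(- \frac{1}{38}\right) = - \frac{12639}{38}$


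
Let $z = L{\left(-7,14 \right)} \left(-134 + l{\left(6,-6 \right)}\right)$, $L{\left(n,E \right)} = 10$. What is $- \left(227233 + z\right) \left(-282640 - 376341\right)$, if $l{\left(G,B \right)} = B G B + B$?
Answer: $150243055133$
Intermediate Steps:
$l{\left(G,B \right)} = B + G B^{2}$ ($l{\left(G,B \right)} = G B^{2} + B = B + G B^{2}$)
$z = 760$ ($z = 10 \left(-134 - 6 \left(1 - 36\right)\right) = 10 \left(-134 - -210\right) = 10 \left(-134 + 210\right) = 10 \cdot 76 = 760$)
$- \left(227233 + z\right) \left(-282640 - 376341\right) = - \left(227233 + 760\right) \left(-282640 - 376341\right) = - 227993 \left(-658981\right) = \left(-1\right) \left(-150243055133\right) = 150243055133$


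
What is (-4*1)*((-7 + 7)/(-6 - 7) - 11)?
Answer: 44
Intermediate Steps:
(-4*1)*((-7 + 7)/(-6 - 7) - 11) = -4*(0/(-13) - 11) = -4*(0*(-1/13) - 11) = -4*(0 - 11) = -4*(-11) = 44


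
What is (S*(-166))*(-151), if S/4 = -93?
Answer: -9324552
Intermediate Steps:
S = -372 (S = 4*(-93) = -372)
(S*(-166))*(-151) = -372*(-166)*(-151) = 61752*(-151) = -9324552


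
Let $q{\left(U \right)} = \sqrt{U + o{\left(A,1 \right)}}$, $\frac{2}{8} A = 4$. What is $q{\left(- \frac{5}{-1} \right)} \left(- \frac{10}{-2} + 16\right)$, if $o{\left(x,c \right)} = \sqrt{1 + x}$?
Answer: $21 \sqrt{5 + \sqrt{17}} \approx 63.429$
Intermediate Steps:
$A = 16$ ($A = 4 \cdot 4 = 16$)
$q{\left(U \right)} = \sqrt{U + \sqrt{17}}$ ($q{\left(U \right)} = \sqrt{U + \sqrt{1 + 16}} = \sqrt{U + \sqrt{17}}$)
$q{\left(- \frac{5}{-1} \right)} \left(- \frac{10}{-2} + 16\right) = \sqrt{- \frac{5}{-1} + \sqrt{17}} \left(- \frac{10}{-2} + 16\right) = \sqrt{\left(-5\right) \left(-1\right) + \sqrt{17}} \left(\left(-10\right) \left(- \frac{1}{2}\right) + 16\right) = \sqrt{5 + \sqrt{17}} \left(5 + 16\right) = \sqrt{5 + \sqrt{17}} \cdot 21 = 21 \sqrt{5 + \sqrt{17}}$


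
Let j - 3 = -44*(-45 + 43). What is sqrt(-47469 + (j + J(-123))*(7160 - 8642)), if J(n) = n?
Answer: 3*I*sqrt(5) ≈ 6.7082*I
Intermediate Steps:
j = 91 (j = 3 - 44*(-45 + 43) = 3 - 44*(-2) = 3 + 88 = 91)
sqrt(-47469 + (j + J(-123))*(7160 - 8642)) = sqrt(-47469 + (91 - 123)*(7160 - 8642)) = sqrt(-47469 - 32*(-1482)) = sqrt(-47469 + 47424) = sqrt(-45) = 3*I*sqrt(5)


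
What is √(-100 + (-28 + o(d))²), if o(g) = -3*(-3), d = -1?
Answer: 3*√29 ≈ 16.155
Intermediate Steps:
o(g) = 9
√(-100 + (-28 + o(d))²) = √(-100 + (-28 + 9)²) = √(-100 + (-19)²) = √(-100 + 361) = √261 = 3*√29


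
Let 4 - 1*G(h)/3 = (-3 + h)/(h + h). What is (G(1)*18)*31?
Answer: 8370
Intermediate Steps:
G(h) = 12 - 3*(-3 + h)/(2*h) (G(h) = 12 - 3*(-3 + h)/(h + h) = 12 - 3*(-3 + h)/(2*h))
(G(1)*18)*31 = (((3/2)*(3 + 7*1)/1)*18)*31 = (((3/2)*1*(3 + 7))*18)*31 = (((3/2)*1*10)*18)*31 = (15*18)*31 = 270*31 = 8370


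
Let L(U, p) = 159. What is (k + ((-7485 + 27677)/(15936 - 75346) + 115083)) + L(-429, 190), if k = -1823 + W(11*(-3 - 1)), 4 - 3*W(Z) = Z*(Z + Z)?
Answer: 9992404957/89115 ≈ 1.1213e+5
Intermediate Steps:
W(Z) = 4/3 - 2*Z²/3 (W(Z) = 4/3 - Z*(Z + Z)/3 = 4/3 - Z*2*Z/3 = 4/3 - 2*Z²/3)
k = -9337/3 (k = -1823 + (4/3 - 2*121*(-3 - 1)²/3) = -1823 + (4/3 - 2*(11*(-4))²/3) = -1823 + (4/3 - ⅔*(-44)²) = -1823 + (4/3 - ⅔*1936) = -1823 + (4/3 - 3872/3) = -1823 - 3868/3 = -9337/3 ≈ -3112.3)
(k + ((-7485 + 27677)/(15936 - 75346) + 115083)) + L(-429, 190) = (-9337/3 + ((-7485 + 27677)/(15936 - 75346) + 115083)) + 159 = (-9337/3 + (20192/(-59410) + 115083)) + 159 = (-9337/3 + (20192*(-1/59410) + 115083)) + 159 = (-9337/3 + (-10096/29705 + 115083)) + 159 = (-9337/3 + 3418530419/29705) + 159 = 9978235672/89115 + 159 = 9992404957/89115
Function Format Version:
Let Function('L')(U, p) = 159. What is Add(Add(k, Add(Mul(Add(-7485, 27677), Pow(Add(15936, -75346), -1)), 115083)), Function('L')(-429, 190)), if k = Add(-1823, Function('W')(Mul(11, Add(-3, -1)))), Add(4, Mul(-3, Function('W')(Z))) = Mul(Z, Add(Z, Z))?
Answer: Rational(9992404957, 89115) ≈ 1.1213e+5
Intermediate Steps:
Function('W')(Z) = Add(Rational(4, 3), Mul(Rational(-2, 3), Pow(Z, 2))) (Function('W')(Z) = Add(Rational(4, 3), Mul(Rational(-1, 3), Mul(Z, Add(Z, Z)))) = Add(Rational(4, 3), Mul(Rational(-1, 3), Mul(Z, Mul(2, Z)))) = Add(Rational(4, 3), Mul(Rational(-1, 3), Mul(2, Pow(Z, 2)))) = Add(Rational(4, 3), Mul(Rational(-2, 3), Pow(Z, 2))))
k = Rational(-9337, 3) (k = Add(-1823, Add(Rational(4, 3), Mul(Rational(-2, 3), Pow(Mul(11, Add(-3, -1)), 2)))) = Add(-1823, Add(Rational(4, 3), Mul(Rational(-2, 3), Pow(Mul(11, -4), 2)))) = Add(-1823, Add(Rational(4, 3), Mul(Rational(-2, 3), Pow(-44, 2)))) = Add(-1823, Add(Rational(4, 3), Mul(Rational(-2, 3), 1936))) = Add(-1823, Add(Rational(4, 3), Rational(-3872, 3))) = Add(-1823, Rational(-3868, 3)) = Rational(-9337, 3) ≈ -3112.3)
Add(Add(k, Add(Mul(Add(-7485, 27677), Pow(Add(15936, -75346), -1)), 115083)), Function('L')(-429, 190)) = Add(Add(Rational(-9337, 3), Add(Mul(Add(-7485, 27677), Pow(Add(15936, -75346), -1)), 115083)), 159) = Add(Add(Rational(-9337, 3), Add(Mul(20192, Pow(-59410, -1)), 115083)), 159) = Add(Add(Rational(-9337, 3), Add(Mul(20192, Rational(-1, 59410)), 115083)), 159) = Add(Add(Rational(-9337, 3), Add(Rational(-10096, 29705), 115083)), 159) = Add(Add(Rational(-9337, 3), Rational(3418530419, 29705)), 159) = Add(Rational(9978235672, 89115), 159) = Rational(9992404957, 89115)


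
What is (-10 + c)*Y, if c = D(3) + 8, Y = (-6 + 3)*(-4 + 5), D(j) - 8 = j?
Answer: -27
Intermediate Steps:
D(j) = 8 + j
Y = -3 (Y = -3*1 = -3)
c = 19 (c = (8 + 3) + 8 = 11 + 8 = 19)
(-10 + c)*Y = (-10 + 19)*(-3) = 9*(-3) = -27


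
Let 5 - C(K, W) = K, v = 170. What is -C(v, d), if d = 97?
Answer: 165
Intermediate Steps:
C(K, W) = 5 - K
-C(v, d) = -(5 - 1*170) = -(5 - 170) = -1*(-165) = 165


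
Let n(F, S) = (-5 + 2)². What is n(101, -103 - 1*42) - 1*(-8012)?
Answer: 8021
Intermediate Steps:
n(F, S) = 9 (n(F, S) = (-3)² = 9)
n(101, -103 - 1*42) - 1*(-8012) = 9 - 1*(-8012) = 9 + 8012 = 8021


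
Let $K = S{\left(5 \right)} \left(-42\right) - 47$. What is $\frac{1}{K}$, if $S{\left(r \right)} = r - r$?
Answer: $- \frac{1}{47} \approx -0.021277$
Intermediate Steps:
$S{\left(r \right)} = 0$
$K = -47$ ($K = 0 \left(-42\right) - 47 = 0 - 47 = -47$)
$\frac{1}{K} = \frac{1}{-47} = - \frac{1}{47}$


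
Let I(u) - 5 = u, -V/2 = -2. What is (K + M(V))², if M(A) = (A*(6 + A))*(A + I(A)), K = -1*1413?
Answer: 797449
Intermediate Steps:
V = 4 (V = -2*(-2) = 4)
I(u) = 5 + u
K = -1413
M(A) = A*(5 + 2*A)*(6 + A) (M(A) = (A*(6 + A))*(A + (5 + A)) = (A*(6 + A))*(5 + 2*A) = A*(5 + 2*A)*(6 + A))
(K + M(V))² = (-1413 + 4*(30 + 2*4² + 17*4))² = (-1413 + 4*(30 + 2*16 + 68))² = (-1413 + 4*(30 + 32 + 68))² = (-1413 + 4*130)² = (-1413 + 520)² = (-893)² = 797449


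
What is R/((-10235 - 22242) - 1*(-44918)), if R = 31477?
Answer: 31477/12441 ≈ 2.5301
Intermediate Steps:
R/((-10235 - 22242) - 1*(-44918)) = 31477/((-10235 - 22242) - 1*(-44918)) = 31477/(-32477 + 44918) = 31477/12441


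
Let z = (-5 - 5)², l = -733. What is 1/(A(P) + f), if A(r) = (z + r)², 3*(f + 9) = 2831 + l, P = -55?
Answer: 3/8146 ≈ 0.00036828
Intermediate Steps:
f = 2071/3 (f = -9 + (2831 - 733)/3 = -9 + (⅓)*2098 = -9 + 2098/3 = 2071/3 ≈ 690.33)
z = 100 (z = (-10)² = 100)
A(r) = (100 + r)²
1/(A(P) + f) = 1/((100 - 55)² + 2071/3) = 1/(45² + 2071/3) = 1/(2025 + 2071/3) = 1/(8146/3) = 3/8146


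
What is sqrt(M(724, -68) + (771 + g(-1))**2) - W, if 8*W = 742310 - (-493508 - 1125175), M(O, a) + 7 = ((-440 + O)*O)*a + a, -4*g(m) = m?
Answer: -2360993/8 + I*sqrt(214194183)/4 ≈ -2.9512e+5 + 3658.8*I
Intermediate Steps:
g(m) = -m/4
M(O, a) = -7 + a + O*a*(-440 + O) (M(O, a) = -7 + (((-440 + O)*O)*a + a) = -7 + ((O*(-440 + O))*a + a) = -7 + (O*a*(-440 + O) + a) = -7 + (a + O*a*(-440 + O)) = -7 + a + O*a*(-440 + O))
W = 2360993/8 (W = (742310 - (-493508 - 1125175))/8 = (742310 - 1*(-1618683))/8 = (742310 + 1618683)/8 = (1/8)*2360993 = 2360993/8 ≈ 2.9512e+5)
sqrt(M(724, -68) + (771 + g(-1))**2) - W = sqrt((-7 - 68 - 68*724**2 - 440*724*(-68)) + (771 - 1/4*(-1))**2) - 1*2360993/8 = sqrt((-7 - 68 - 68*524176 + 21662080) + (771 + 1/4)**2) - 2360993/8 = sqrt((-7 - 68 - 35643968 + 21662080) + (3085/4)**2) - 2360993/8 = sqrt(-13981963 + 9517225/16) - 2360993/8 = sqrt(-214194183/16) - 2360993/8 = I*sqrt(214194183)/4 - 2360993/8 = -2360993/8 + I*sqrt(214194183)/4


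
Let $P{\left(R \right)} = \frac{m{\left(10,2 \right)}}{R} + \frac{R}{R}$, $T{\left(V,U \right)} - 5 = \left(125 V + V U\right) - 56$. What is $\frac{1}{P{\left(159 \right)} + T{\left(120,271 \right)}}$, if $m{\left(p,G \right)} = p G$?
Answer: $\frac{159}{7547750} \approx 2.1066 \cdot 10^{-5}$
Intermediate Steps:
$m{\left(p,G \right)} = G p$
$T{\left(V,U \right)} = -51 + 125 V + U V$ ($T{\left(V,U \right)} = 5 - \left(56 - 125 V - V U\right) = 5 - \left(56 - 125 V - U V\right) = 5 + \left(-56 + 125 V + U V\right) = -51 + 125 V + U V$)
$P{\left(R \right)} = 1 + \frac{20}{R}$ ($P{\left(R \right)} = \frac{2 \cdot 10}{R} + \frac{R}{R} = \frac{20}{R} + 1 = 1 + \frac{20}{R}$)
$\frac{1}{P{\left(159 \right)} + T{\left(120,271 \right)}} = \frac{1}{\frac{20 + 159}{159} + \left(-51 + 125 \cdot 120 + 271 \cdot 120\right)} = \frac{1}{\frac{1}{159} \cdot 179 + \left(-51 + 15000 + 32520\right)} = \frac{1}{\frac{179}{159} + 47469} = \frac{1}{\frac{7547750}{159}} = \frac{159}{7547750}$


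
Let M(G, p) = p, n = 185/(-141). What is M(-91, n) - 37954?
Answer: -5351699/141 ≈ -37955.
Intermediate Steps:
n = -185/141 (n = 185*(-1/141) = -185/141 ≈ -1.3121)
M(-91, n) - 37954 = -185/141 - 37954 = -5351699/141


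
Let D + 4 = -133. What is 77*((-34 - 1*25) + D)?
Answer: -15092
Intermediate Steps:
D = -137 (D = -4 - 133 = -137)
77*((-34 - 1*25) + D) = 77*((-34 - 1*25) - 137) = 77*((-34 - 25) - 137) = 77*(-59 - 137) = 77*(-196) = -15092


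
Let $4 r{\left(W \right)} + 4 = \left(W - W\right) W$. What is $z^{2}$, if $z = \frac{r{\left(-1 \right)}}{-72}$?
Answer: $\frac{1}{5184} \approx 0.0001929$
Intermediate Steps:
$r{\left(W \right)} = -1$ ($r{\left(W \right)} = -1 + \frac{\left(W - W\right) W}{4} = -1 + \frac{0 W}{4} = -1 + \frac{1}{4} \cdot 0 = -1 + 0 = -1$)
$z = \frac{1}{72}$ ($z = - \frac{1}{-72} = \left(-1\right) \left(- \frac{1}{72}\right) = \frac{1}{72} \approx 0.013889$)
$z^{2} = \left(\frac{1}{72}\right)^{2} = \frac{1}{5184}$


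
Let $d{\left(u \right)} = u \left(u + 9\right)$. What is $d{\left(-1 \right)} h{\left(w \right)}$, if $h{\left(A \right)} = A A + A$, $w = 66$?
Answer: $-35376$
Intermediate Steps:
$h{\left(A \right)} = A + A^{2}$ ($h{\left(A \right)} = A^{2} + A = A + A^{2}$)
$d{\left(u \right)} = u \left(9 + u\right)$
$d{\left(-1 \right)} h{\left(w \right)} = - (9 - 1) 66 \left(1 + 66\right) = \left(-1\right) 8 \cdot 66 \cdot 67 = \left(-8\right) 4422 = -35376$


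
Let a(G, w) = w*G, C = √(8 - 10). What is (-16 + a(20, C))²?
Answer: -544 - 640*I*√2 ≈ -544.0 - 905.1*I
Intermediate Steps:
C = I*√2 (C = √(-2) = I*√2 ≈ 1.4142*I)
a(G, w) = G*w
(-16 + a(20, C))² = (-16 + 20*(I*√2))² = (-16 + 20*I*√2)²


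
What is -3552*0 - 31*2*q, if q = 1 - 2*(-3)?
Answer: -434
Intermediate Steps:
q = 7 (q = 1 + 6 = 7)
-3552*0 - 31*2*q = -3552*0 - 31*2*7 = 0 - 62*7 = 0 - 1*434 = 0 - 434 = -434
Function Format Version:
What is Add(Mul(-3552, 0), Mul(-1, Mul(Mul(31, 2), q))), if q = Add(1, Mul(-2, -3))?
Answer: -434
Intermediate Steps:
q = 7 (q = Add(1, 6) = 7)
Add(Mul(-3552, 0), Mul(-1, Mul(Mul(31, 2), q))) = Add(Mul(-3552, 0), Mul(-1, Mul(Mul(31, 2), 7))) = Add(0, Mul(-1, Mul(62, 7))) = Add(0, Mul(-1, 434)) = Add(0, -434) = -434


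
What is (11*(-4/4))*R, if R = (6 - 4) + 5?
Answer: -77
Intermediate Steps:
R = 7 (R = 2 + 5 = 7)
(11*(-4/4))*R = (11*(-4/4))*7 = (11*(-4*1/4))*7 = (11*(-1))*7 = -11*7 = -77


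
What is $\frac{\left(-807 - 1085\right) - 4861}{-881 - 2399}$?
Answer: $\frac{6753}{3280} \approx 2.0588$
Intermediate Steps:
$\frac{\left(-807 - 1085\right) - 4861}{-881 - 2399} = \frac{\left(-807 - 1085\right) - 4861}{-3280} = \left(-1892 - 4861\right) \left(- \frac{1}{3280}\right) = \left(-6753\right) \left(- \frac{1}{3280}\right) = \frac{6753}{3280}$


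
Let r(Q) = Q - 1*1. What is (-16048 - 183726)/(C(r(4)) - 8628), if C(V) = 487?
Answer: 199774/8141 ≈ 24.539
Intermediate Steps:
r(Q) = -1 + Q (r(Q) = Q - 1 = -1 + Q)
(-16048 - 183726)/(C(r(4)) - 8628) = (-16048 - 183726)/(487 - 8628) = -199774/(-8141) = -199774*(-1/8141) = 199774/8141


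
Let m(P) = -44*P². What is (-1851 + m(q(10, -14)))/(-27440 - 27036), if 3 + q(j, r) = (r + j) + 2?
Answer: 2951/54476 ≈ 0.054171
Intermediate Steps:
q(j, r) = -1 + j + r (q(j, r) = -3 + ((r + j) + 2) = -3 + ((j + r) + 2) = -3 + (2 + j + r) = -1 + j + r)
(-1851 + m(q(10, -14)))/(-27440 - 27036) = (-1851 - 44*(-1 + 10 - 14)²)/(-27440 - 27036) = (-1851 - 44*(-5)²)/(-54476) = (-1851 - 44*25)*(-1/54476) = (-1851 - 1100)*(-1/54476) = -2951*(-1/54476) = 2951/54476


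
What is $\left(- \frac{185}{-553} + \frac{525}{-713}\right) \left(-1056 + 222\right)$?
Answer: $\frac{132122280}{394289} \approx 335.09$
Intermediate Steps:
$\left(- \frac{185}{-553} + \frac{525}{-713}\right) \left(-1056 + 222\right) = \left(\left(-185\right) \left(- \frac{1}{553}\right) + 525 \left(- \frac{1}{713}\right)\right) \left(-834\right) = \left(\frac{185}{553} - \frac{525}{713}\right) \left(-834\right) = \left(- \frac{158420}{394289}\right) \left(-834\right) = \frac{132122280}{394289}$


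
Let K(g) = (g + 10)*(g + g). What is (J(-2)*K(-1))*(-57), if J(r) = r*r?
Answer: 4104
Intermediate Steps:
K(g) = 2*g*(10 + g) (K(g) = (10 + g)*(2*g) = 2*g*(10 + g))
J(r) = r²
(J(-2)*K(-1))*(-57) = ((-2)²*(2*(-1)*(10 - 1)))*(-57) = (4*(2*(-1)*9))*(-57) = (4*(-18))*(-57) = -72*(-57) = 4104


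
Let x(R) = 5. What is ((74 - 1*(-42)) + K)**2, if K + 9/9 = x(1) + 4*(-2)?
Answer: 12544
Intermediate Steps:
K = -4 (K = -1 + (5 + 4*(-2)) = -1 + (5 - 8) = -1 - 3 = -4)
((74 - 1*(-42)) + K)**2 = ((74 - 1*(-42)) - 4)**2 = ((74 + 42) - 4)**2 = (116 - 4)**2 = 112**2 = 12544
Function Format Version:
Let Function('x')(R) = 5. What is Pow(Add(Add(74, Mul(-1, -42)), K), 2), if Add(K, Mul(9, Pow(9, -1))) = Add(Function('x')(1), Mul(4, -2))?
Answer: 12544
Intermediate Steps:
K = -4 (K = Add(-1, Add(5, Mul(4, -2))) = Add(-1, Add(5, -8)) = Add(-1, -3) = -4)
Pow(Add(Add(74, Mul(-1, -42)), K), 2) = Pow(Add(Add(74, Mul(-1, -42)), -4), 2) = Pow(Add(Add(74, 42), -4), 2) = Pow(Add(116, -4), 2) = Pow(112, 2) = 12544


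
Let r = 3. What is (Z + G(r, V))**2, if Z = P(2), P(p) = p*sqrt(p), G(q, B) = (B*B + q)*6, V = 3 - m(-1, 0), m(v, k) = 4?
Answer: 584 + 96*sqrt(2) ≈ 719.76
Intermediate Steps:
V = -1 (V = 3 - 1*4 = 3 - 4 = -1)
G(q, B) = 6*q + 6*B**2 (G(q, B) = (B**2 + q)*6 = (q + B**2)*6 = 6*q + 6*B**2)
P(p) = p**(3/2)
Z = 2*sqrt(2) (Z = 2**(3/2) = 2*sqrt(2) ≈ 2.8284)
(Z + G(r, V))**2 = (2*sqrt(2) + (6*3 + 6*(-1)**2))**2 = (2*sqrt(2) + (18 + 6*1))**2 = (2*sqrt(2) + (18 + 6))**2 = (2*sqrt(2) + 24)**2 = (24 + 2*sqrt(2))**2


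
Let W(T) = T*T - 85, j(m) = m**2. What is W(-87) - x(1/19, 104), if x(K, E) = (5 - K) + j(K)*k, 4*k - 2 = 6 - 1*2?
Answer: 5399873/722 ≈ 7479.0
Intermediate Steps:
k = 3/2 (k = 1/2 + (6 - 1*2)/4 = 1/2 + (6 - 2)/4 = 1/2 + (1/4)*4 = 1/2 + 1 = 3/2 ≈ 1.5000)
x(K, E) = 5 - K + 3*K**2/2 (x(K, E) = (5 - K) + K**2*(3/2) = (5 - K) + 3*K**2/2 = 5 - K + 3*K**2/2)
W(T) = -85 + T**2 (W(T) = T**2 - 85 = -85 + T**2)
W(-87) - x(1/19, 104) = (-85 + (-87)**2) - (5 - 1/19 + 3*(1/19)**2/2) = (-85 + 7569) - (5 - 1*1/19 + 3*(1/19)**2/2) = 7484 - (5 - 1/19 + (3/2)*(1/361)) = 7484 - (5 - 1/19 + 3/722) = 7484 - 1*3575/722 = 7484 - 3575/722 = 5399873/722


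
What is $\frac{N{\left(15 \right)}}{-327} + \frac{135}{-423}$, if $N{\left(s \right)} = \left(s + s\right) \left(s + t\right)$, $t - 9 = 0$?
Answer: $- \frac{12915}{5123} \approx -2.521$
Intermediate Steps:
$t = 9$ ($t = 9 + 0 = 9$)
$N{\left(s \right)} = 2 s \left(9 + s\right)$ ($N{\left(s \right)} = \left(s + s\right) \left(s + 9\right) = 2 s \left(9 + s\right)$)
$\frac{N{\left(15 \right)}}{-327} + \frac{135}{-423} = \frac{2 \cdot 15 \left(9 + 15\right)}{-327} + \frac{135}{-423} = 2 \cdot 15 \cdot 24 \left(- \frac{1}{327}\right) + 135 \left(- \frac{1}{423}\right) = 720 \left(- \frac{1}{327}\right) - \frac{15}{47} = - \frac{240}{109} - \frac{15}{47} = - \frac{12915}{5123}$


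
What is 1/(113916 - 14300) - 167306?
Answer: -16666354495/99616 ≈ -1.6731e+5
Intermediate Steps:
1/(113916 - 14300) - 167306 = 1/99616 - 167306 = -16666354495/99616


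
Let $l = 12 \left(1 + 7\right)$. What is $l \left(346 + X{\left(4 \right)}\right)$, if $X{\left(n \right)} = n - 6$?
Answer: $33024$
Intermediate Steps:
$X{\left(n \right)} = -6 + n$
$l = 96$ ($l = 12 \cdot 8 = 96$)
$l \left(346 + X{\left(4 \right)}\right) = 96 \left(346 + \left(-6 + 4\right)\right) = 96 \left(346 - 2\right) = 96 \cdot 344 = 33024$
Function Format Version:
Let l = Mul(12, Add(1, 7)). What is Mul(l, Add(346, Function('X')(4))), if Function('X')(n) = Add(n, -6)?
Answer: 33024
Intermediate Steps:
Function('X')(n) = Add(-6, n)
l = 96 (l = Mul(12, 8) = 96)
Mul(l, Add(346, Function('X')(4))) = Mul(96, Add(346, Add(-6, 4))) = Mul(96, Add(346, -2)) = Mul(96, 344) = 33024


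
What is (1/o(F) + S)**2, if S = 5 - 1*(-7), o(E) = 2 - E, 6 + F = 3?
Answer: 3721/25 ≈ 148.84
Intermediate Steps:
F = -3 (F = -6 + 3 = -3)
S = 12 (S = 5 + 7 = 12)
(1/o(F) + S)**2 = (1/(2 - 1*(-3)) + 12)**2 = (1/(2 + 3) + 12)**2 = (1/5 + 12)**2 = (61/5)**2 = 3721/25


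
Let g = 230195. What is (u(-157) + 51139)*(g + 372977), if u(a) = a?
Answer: 30750914904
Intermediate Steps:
(u(-157) + 51139)*(g + 372977) = (-157 + 51139)*(230195 + 372977) = 50982*603172 = 30750914904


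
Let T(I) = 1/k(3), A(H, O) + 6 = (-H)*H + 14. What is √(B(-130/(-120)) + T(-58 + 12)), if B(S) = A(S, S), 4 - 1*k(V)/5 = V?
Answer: √25295/60 ≈ 2.6507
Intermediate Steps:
k(V) = 20 - 5*V
A(H, O) = 8 - H² (A(H, O) = -6 + ((-H)*H + 14) = -6 + (-H² + 14) = -6 + (14 - H²) = 8 - H²)
B(S) = 8 - S²
T(I) = ⅕ (T(I) = 1/(20 - 5*3) = 1/(20 - 15) = 1/5 = ⅕)
√(B(-130/(-120)) + T(-58 + 12)) = √((8 - (-130/(-120))²) + ⅕) = √((8 - (-130*(-1/120))²) + ⅕) = √((8 - (13/12)²) + ⅕) = √((8 - 1*169/144) + ⅕) = √((8 - 169/144) + ⅕) = √(983/144 + ⅕) = √(5059/720) = √25295/60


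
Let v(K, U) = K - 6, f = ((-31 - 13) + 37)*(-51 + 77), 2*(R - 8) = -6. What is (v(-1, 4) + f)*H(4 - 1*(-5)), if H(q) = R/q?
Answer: -105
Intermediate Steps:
R = 5 (R = 8 + (1/2)*(-6) = 8 - 3 = 5)
f = -182 (f = (-44 + 37)*26 = -7*26 = -182)
v(K, U) = -6 + K
H(q) = 5/q
(v(-1, 4) + f)*H(4 - 1*(-5)) = ((-6 - 1) - 182)*(5/(4 - 1*(-5))) = (-7 - 182)*(5/(4 + 5)) = -945/9 = -189*5/9 = -105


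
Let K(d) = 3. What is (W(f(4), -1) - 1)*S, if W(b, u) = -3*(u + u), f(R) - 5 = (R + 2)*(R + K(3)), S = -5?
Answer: -25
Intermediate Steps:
f(R) = 5 + (2 + R)*(3 + R) (f(R) = 5 + (R + 2)*(R + 3) = 5 + (2 + R)*(3 + R))
W(b, u) = -6*u
(W(f(4), -1) - 1)*S = (-6*(-1) - 1)*(-5) = (6 - 1)*(-5) = 5*(-5) = -25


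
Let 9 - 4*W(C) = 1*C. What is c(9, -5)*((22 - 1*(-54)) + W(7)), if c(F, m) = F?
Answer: 1377/2 ≈ 688.50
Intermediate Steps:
W(C) = 9/4 - C/4
c(9, -5)*((22 - 1*(-54)) + W(7)) = 9*((22 - 1*(-54)) + (9/4 - ¼*7)) = 9*((22 + 54) + (9/4 - 7/4)) = 9*(76 + ½) = 9*(153/2) = 1377/2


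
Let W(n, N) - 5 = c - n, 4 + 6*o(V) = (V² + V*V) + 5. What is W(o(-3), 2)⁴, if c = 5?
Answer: 2825761/1296 ≈ 2180.4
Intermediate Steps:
o(V) = ⅙ + V²/3 (o(V) = -⅔ + ((V² + V*V) + 5)/6 = -⅔ + ((V² + V²) + 5)/6 = -⅔ + (2*V² + 5)/6 = -⅔ + (5 + 2*V²)/6 = -⅔ + (⅚ + V²/3) = ⅙ + V²/3)
W(n, N) = 10 - n (W(n, N) = 5 + (5 - n) = 10 - n)
W(o(-3), 2)⁴ = (10 - (⅙ + (⅓)*(-3)²))⁴ = (10 - (⅙ + (⅓)*9))⁴ = (10 - (⅙ + 3))⁴ = (10 - 1*19/6)⁴ = (10 - 19/6)⁴ = (41/6)⁴ = 2825761/1296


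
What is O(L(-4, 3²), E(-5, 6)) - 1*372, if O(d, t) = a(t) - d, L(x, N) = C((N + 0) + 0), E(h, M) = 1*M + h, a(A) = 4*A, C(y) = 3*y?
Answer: -395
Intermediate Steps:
E(h, M) = M + h
L(x, N) = 3*N (L(x, N) = 3*((N + 0) + 0) = 3*(N + 0) = 3*N)
O(d, t) = -d + 4*t (O(d, t) = 4*t - d = -d + 4*t)
O(L(-4, 3²), E(-5, 6)) - 1*372 = (-3*3² + 4*(6 - 5)) - 1*372 = (-3*9 + 4*1) - 372 = (-1*27 + 4) - 372 = (-27 + 4) - 372 = -23 - 372 = -395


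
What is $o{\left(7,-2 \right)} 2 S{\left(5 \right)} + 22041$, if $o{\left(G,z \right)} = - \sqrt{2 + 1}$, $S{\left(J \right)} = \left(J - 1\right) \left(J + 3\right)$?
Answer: $22041 - 64 \sqrt{3} \approx 21930.0$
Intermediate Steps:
$S{\left(J \right)} = \left(-1 + J\right) \left(3 + J\right)$
$o{\left(G,z \right)} = - \sqrt{3}$
$o{\left(7,-2 \right)} 2 S{\left(5 \right)} + 22041 = - \sqrt{3} \cdot 2 \left(-3 + 5^{2} + 2 \cdot 5\right) + 22041 = - 2 \sqrt{3} \left(-3 + 25 + 10\right) + 22041 = - 2 \sqrt{3} \cdot 32 + 22041 = - 64 \sqrt{3} + 22041 = 22041 - 64 \sqrt{3}$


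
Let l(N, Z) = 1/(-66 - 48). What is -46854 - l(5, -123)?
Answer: -5341355/114 ≈ -46854.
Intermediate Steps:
l(N, Z) = -1/114 (l(N, Z) = 1/(-114) = -1/114)
-46854 - l(5, -123) = -46854 - 1*(-1/114) = -46854 + 1/114 = -5341355/114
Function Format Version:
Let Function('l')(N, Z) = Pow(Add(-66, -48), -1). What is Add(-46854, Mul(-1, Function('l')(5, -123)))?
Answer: Rational(-5341355, 114) ≈ -46854.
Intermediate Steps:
Function('l')(N, Z) = Rational(-1, 114) (Function('l')(N, Z) = Pow(-114, -1) = Rational(-1, 114))
Add(-46854, Mul(-1, Function('l')(5, -123))) = Add(-46854, Mul(-1, Rational(-1, 114))) = Add(-46854, Rational(1, 114)) = Rational(-5341355, 114)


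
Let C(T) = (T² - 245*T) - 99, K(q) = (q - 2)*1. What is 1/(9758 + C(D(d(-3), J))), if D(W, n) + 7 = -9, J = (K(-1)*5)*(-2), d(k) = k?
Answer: 1/13835 ≈ 7.2280e-5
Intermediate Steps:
K(q) = -2 + q (K(q) = (-2 + q)*1 = -2 + q)
J = 30 (J = ((-2 - 1)*5)*(-2) = -3*5*(-2) = -15*(-2) = 30)
D(W, n) = -16 (D(W, n) = -7 - 9 = -16)
C(T) = -99 + T² - 245*T
1/(9758 + C(D(d(-3), J))) = 1/(9758 + (-99 + (-16)² - 245*(-16))) = 1/(9758 + (-99 + 256 + 3920)) = 1/(9758 + 4077) = 1/13835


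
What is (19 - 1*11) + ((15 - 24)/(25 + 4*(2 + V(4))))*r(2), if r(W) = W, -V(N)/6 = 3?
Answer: 110/13 ≈ 8.4615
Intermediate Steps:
V(N) = -18 (V(N) = -6*3 = -18)
(19 - 1*11) + ((15 - 24)/(25 + 4*(2 + V(4))))*r(2) = (19 - 1*11) + ((15 - 24)/(25 + 4*(2 - 18)))*2 = (19 - 11) - 9/(25 + 4*(-16))*2 = 8 - 9/(25 - 64)*2 = 8 - 9/(-39)*2 = 8 - 9*(-1/39)*2 = 8 + (3/13)*2 = 8 + 6/13 = 110/13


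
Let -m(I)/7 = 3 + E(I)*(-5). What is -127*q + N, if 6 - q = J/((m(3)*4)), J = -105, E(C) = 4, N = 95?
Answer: -47261/68 ≈ -695.01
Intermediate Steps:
m(I) = 119 (m(I) = -7*(3 + 4*(-5)) = -7*(3 - 20) = -7*(-17) = 119)
q = 423/68 (q = 6 - (-105)/(119*4) = 6 - (-105)/476 = 6 - 1*(-15/68) = 6 + 15/68 = 423/68 ≈ 6.2206)
-127*q + N = -127*423/68 + 95 = -53721/68 + 95 = -47261/68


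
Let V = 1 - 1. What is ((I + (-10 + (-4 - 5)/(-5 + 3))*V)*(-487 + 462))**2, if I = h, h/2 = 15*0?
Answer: 0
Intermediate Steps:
V = 0
h = 0 (h = 2*(15*0) = 2*0 = 0)
I = 0
((I + (-10 + (-4 - 5)/(-5 + 3))*V)*(-487 + 462))**2 = ((0 + (-10 + (-4 - 5)/(-5 + 3))*0)*(-487 + 462))**2 = ((0 + (-10 - 9/(-2))*0)*(-25))**2 = ((0 + (-10 - 9*(-1/2))*0)*(-25))**2 = ((0 + (-10 + 9/2)*0)*(-25))**2 = ((0 - 11/2*0)*(-25))**2 = ((0 + 0)*(-25))**2 = (0*(-25))**2 = 0**2 = 0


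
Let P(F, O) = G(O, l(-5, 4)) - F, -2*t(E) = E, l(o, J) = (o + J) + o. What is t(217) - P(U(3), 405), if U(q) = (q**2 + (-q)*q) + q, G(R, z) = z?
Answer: -199/2 ≈ -99.500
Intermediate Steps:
l(o, J) = J + 2*o (l(o, J) = (J + o) + o = J + 2*o)
t(E) = -E/2
U(q) = q (U(q) = (q**2 - q**2) + q = 0 + q = q)
P(F, O) = -6 - F (P(F, O) = (4 + 2*(-5)) - F = (4 - 10) - F = -6 - F)
t(217) - P(U(3), 405) = -1/2*217 - (-6 - 1*3) = -217/2 - (-6 - 3) = -217/2 - 1*(-9) = -217/2 + 9 = -199/2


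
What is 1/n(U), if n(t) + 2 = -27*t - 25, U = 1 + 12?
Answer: -1/378 ≈ -0.0026455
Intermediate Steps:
U = 13
n(t) = -27 - 27*t (n(t) = -2 + (-27*t - 25) = -2 + (-25 - 27*t) = -27 - 27*t)
1/n(U) = 1/(-27 - 27*13) = 1/(-27 - 351) = 1/(-378) = -1/378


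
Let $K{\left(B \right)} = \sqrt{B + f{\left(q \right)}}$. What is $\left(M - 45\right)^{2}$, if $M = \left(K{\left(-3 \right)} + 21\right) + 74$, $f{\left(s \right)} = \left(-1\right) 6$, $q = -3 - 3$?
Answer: $2491 + 300 i \approx 2491.0 + 300.0 i$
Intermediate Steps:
$q = -6$
$f{\left(s \right)} = -6$
$K{\left(B \right)} = \sqrt{-6 + B}$ ($K{\left(B \right)} = \sqrt{B - 6} = \sqrt{-6 + B}$)
$M = 95 + 3 i$ ($M = \left(\sqrt{-6 - 3} + 21\right) + 74 = \left(\sqrt{-9} + 21\right) + 74 = \left(3 i + 21\right) + 74 = \left(21 + 3 i\right) + 74 = 95 + 3 i \approx 95.0 + 3.0 i$)
$\left(M - 45\right)^{2} = \left(\left(95 + 3 i\right) - 45\right)^{2} = \left(50 + 3 i\right)^{2}$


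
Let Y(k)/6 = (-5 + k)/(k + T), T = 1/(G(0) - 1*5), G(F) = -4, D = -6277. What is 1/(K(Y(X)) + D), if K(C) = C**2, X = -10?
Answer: -8281/51323737 ≈ -0.00016135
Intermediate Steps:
T = -1/9 (T = 1/(-4 - 1*5) = 1/(-4 - 5) = 1/(-9) = -1/9 ≈ -0.11111)
Y(k) = 6*(-5 + k)/(-1/9 + k) (Y(k) = 6*((-5 + k)/(k - 1/9)) = 6*((-5 + k)/(-1/9 + k)) = 6*(-5 + k)/(-1/9 + k))
1/(K(Y(X)) + D) = 1/((54*(-5 - 10)/(-1 + 9*(-10)))**2 - 6277) = 1/((54*(-15)/(-1 - 90))**2 - 6277) = 1/((54*(-15)/(-91))**2 - 6277) = 1/((54*(-1/91)*(-15))**2 - 6277) = 1/((810/91)**2 - 6277) = 1/(656100/8281 - 6277) = 1/(-51323737/8281) = -8281/51323737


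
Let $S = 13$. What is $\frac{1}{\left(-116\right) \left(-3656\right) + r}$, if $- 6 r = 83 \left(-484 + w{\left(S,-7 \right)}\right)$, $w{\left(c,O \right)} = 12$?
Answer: $\frac{3}{1291876} \approx 2.3222 \cdot 10^{-6}$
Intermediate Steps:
$r = \frac{19588}{3}$ ($r = - \frac{83 \left(-484 + 12\right)}{6} = - \frac{83 \left(-472\right)}{6} = \left(- \frac{1}{6}\right) \left(-39176\right) = \frac{19588}{3} \approx 6529.3$)
$\frac{1}{\left(-116\right) \left(-3656\right) + r} = \frac{1}{\left(-116\right) \left(-3656\right) + \frac{19588}{3}} = \frac{1}{424096 + \frac{19588}{3}} = \frac{1}{\frac{1291876}{3}} = \frac{3}{1291876}$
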